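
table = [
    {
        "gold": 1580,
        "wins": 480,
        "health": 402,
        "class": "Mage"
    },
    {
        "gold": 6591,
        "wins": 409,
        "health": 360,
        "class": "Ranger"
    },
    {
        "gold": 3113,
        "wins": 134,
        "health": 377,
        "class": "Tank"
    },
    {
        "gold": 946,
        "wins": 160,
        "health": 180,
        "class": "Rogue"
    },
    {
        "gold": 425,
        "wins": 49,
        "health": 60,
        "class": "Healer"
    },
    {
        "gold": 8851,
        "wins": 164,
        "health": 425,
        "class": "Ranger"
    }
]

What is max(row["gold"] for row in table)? 8851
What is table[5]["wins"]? 164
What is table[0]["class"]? "Mage"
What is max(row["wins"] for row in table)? 480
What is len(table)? 6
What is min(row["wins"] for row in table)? 49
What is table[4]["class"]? "Healer"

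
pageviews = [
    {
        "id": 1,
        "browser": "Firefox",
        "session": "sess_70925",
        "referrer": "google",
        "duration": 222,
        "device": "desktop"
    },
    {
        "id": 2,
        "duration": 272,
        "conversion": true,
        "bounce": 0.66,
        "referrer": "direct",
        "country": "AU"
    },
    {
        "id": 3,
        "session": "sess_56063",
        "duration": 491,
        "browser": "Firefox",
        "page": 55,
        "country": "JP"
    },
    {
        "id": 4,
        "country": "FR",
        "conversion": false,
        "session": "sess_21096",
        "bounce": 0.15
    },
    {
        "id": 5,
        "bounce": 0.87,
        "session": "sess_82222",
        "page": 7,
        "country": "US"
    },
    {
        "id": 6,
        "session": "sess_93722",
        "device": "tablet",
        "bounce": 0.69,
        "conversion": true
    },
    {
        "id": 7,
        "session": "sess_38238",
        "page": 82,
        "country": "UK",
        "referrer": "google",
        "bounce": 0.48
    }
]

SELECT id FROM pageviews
[1, 2, 3, 4, 5, 6, 7]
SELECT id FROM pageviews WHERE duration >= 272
[2, 3]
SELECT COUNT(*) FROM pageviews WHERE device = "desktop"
1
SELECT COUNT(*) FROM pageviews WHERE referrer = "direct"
1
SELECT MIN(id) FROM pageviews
1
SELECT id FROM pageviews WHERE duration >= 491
[3]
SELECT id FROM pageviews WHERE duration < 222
[]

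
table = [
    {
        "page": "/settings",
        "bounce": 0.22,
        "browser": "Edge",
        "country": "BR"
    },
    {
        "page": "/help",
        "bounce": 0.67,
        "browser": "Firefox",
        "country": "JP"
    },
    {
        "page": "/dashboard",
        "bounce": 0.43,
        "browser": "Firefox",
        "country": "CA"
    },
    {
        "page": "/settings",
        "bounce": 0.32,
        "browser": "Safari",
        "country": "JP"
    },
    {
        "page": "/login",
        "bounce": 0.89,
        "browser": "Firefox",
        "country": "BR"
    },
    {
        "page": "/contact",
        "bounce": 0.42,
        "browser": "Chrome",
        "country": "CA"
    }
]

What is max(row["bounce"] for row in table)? 0.89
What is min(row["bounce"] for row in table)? 0.22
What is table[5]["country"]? "CA"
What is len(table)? 6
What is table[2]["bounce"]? 0.43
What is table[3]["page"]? "/settings"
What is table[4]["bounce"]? 0.89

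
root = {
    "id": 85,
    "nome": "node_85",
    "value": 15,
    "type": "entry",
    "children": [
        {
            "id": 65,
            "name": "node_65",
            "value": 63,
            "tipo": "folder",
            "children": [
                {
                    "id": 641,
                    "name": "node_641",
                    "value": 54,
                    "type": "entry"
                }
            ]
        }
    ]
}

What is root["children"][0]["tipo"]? "folder"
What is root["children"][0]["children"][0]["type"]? "entry"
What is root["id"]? 85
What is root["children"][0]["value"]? 63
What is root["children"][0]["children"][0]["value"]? 54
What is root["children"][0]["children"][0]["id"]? 641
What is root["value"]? 15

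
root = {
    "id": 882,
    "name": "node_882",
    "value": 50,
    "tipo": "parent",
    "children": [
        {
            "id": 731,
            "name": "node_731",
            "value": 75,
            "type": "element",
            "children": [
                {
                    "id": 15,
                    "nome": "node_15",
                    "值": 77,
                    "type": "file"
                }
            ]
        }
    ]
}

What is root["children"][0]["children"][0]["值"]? 77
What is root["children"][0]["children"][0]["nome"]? "node_15"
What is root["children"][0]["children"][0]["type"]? "file"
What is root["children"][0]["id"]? 731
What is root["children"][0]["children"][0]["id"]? 15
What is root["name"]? "node_882"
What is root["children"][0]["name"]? "node_731"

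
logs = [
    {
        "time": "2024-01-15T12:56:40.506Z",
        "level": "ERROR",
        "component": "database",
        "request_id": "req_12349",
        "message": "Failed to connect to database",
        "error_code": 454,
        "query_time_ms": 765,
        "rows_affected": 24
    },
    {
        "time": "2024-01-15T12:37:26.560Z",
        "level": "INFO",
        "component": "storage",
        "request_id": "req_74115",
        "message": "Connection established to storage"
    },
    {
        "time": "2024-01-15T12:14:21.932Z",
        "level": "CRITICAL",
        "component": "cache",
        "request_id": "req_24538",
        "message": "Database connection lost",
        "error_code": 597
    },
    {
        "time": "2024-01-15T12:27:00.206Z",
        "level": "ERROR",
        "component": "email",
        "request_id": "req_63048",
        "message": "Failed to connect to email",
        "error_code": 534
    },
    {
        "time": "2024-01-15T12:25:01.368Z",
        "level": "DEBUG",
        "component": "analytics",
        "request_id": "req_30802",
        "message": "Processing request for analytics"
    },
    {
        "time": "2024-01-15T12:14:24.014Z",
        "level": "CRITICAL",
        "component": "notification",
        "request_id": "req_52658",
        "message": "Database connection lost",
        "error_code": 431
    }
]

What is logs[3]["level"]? "ERROR"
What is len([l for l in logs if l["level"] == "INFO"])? 1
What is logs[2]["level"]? "CRITICAL"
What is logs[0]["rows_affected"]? 24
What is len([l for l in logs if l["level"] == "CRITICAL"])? 2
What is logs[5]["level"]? "CRITICAL"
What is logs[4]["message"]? "Processing request for analytics"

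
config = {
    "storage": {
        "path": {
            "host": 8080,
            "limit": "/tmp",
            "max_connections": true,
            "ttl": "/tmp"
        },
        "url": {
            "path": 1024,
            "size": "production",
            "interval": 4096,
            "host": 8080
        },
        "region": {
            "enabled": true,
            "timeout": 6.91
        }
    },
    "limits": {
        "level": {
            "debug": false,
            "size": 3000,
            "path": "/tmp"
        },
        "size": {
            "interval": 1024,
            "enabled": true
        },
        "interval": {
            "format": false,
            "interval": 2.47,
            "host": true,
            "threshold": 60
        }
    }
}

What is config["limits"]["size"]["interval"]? 1024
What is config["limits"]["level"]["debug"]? False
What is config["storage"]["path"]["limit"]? "/tmp"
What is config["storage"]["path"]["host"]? 8080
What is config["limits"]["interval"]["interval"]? 2.47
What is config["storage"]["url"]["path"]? 1024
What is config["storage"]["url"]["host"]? 8080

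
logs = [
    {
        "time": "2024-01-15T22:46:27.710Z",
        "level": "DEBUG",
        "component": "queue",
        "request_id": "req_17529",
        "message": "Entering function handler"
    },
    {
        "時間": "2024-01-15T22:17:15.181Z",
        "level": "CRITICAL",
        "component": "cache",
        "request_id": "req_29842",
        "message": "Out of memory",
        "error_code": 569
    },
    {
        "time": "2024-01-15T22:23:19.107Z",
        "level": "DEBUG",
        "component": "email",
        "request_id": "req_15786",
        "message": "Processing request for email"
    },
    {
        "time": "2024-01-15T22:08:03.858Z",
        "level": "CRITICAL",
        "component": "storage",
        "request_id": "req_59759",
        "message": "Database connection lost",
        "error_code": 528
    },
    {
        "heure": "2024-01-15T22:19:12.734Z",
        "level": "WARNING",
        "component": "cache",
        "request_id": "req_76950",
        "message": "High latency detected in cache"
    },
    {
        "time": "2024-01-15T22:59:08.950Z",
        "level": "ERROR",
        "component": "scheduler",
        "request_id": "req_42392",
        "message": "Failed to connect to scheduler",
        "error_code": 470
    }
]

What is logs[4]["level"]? "WARNING"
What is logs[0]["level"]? "DEBUG"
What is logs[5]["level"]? "ERROR"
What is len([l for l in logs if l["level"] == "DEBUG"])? 2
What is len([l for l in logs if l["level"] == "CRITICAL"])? 2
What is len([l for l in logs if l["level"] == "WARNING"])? 1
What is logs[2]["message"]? "Processing request for email"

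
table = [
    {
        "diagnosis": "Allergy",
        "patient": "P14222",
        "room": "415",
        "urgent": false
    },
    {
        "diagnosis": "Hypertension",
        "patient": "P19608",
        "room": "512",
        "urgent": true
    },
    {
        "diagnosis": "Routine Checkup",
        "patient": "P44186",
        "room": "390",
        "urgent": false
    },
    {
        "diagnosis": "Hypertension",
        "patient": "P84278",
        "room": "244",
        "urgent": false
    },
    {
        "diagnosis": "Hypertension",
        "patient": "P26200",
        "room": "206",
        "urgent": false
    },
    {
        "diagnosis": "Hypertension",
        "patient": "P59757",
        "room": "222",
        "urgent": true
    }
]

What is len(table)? 6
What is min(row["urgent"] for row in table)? False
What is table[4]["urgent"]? False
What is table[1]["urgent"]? True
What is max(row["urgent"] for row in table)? True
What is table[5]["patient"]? "P59757"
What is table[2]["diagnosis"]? "Routine Checkup"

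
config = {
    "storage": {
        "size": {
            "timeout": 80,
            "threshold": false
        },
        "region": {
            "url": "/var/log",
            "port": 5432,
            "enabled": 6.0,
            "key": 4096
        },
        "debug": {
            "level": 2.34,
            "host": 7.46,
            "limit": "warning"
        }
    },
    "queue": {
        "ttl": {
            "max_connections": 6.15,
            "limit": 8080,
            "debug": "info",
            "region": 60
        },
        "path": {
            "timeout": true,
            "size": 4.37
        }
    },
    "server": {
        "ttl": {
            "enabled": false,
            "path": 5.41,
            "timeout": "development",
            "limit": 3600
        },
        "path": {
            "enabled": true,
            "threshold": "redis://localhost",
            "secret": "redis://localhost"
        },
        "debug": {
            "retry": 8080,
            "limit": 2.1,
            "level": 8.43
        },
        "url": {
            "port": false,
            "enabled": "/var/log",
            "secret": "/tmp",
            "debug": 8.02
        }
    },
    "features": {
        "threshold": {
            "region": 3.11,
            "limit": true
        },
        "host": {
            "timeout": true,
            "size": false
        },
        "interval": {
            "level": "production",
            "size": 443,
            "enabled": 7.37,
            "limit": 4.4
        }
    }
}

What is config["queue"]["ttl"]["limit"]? 8080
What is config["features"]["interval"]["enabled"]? 7.37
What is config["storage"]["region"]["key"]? 4096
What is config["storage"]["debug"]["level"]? 2.34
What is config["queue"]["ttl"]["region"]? 60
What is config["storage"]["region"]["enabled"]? 6.0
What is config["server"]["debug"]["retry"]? 8080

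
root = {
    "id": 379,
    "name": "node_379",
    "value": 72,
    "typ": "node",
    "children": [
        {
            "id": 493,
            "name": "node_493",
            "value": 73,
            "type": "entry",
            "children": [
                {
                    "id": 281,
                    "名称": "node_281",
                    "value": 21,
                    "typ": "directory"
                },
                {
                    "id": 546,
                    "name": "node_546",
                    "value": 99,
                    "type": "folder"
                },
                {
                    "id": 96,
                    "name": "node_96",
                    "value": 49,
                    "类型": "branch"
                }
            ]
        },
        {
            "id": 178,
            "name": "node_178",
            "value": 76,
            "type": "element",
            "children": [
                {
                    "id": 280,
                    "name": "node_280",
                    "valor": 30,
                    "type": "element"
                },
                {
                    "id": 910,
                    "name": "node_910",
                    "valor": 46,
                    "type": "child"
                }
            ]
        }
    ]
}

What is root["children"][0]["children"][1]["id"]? 546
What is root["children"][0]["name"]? "node_493"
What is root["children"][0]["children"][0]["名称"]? "node_281"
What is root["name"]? "node_379"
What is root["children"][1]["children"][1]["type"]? "child"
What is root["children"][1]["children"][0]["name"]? "node_280"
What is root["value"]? 72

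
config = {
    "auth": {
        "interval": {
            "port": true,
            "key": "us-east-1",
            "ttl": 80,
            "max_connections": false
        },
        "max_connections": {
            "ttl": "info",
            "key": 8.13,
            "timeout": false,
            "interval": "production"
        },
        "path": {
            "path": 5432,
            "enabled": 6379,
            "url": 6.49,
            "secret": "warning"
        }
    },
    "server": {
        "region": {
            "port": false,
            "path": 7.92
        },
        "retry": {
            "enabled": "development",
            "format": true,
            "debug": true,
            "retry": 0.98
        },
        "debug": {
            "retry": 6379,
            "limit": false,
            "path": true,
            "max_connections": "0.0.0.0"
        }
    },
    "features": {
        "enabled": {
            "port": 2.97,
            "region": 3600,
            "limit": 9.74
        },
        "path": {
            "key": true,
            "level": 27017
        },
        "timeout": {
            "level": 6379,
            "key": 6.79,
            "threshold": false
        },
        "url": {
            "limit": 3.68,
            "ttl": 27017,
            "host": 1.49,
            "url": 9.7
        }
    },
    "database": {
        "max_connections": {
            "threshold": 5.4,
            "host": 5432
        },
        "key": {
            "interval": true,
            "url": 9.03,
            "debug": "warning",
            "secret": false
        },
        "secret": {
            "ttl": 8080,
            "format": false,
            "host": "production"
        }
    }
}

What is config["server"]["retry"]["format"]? True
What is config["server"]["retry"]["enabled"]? "development"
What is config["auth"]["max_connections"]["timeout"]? False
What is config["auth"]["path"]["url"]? 6.49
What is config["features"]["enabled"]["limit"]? 9.74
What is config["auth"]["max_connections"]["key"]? 8.13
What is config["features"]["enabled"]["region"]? 3600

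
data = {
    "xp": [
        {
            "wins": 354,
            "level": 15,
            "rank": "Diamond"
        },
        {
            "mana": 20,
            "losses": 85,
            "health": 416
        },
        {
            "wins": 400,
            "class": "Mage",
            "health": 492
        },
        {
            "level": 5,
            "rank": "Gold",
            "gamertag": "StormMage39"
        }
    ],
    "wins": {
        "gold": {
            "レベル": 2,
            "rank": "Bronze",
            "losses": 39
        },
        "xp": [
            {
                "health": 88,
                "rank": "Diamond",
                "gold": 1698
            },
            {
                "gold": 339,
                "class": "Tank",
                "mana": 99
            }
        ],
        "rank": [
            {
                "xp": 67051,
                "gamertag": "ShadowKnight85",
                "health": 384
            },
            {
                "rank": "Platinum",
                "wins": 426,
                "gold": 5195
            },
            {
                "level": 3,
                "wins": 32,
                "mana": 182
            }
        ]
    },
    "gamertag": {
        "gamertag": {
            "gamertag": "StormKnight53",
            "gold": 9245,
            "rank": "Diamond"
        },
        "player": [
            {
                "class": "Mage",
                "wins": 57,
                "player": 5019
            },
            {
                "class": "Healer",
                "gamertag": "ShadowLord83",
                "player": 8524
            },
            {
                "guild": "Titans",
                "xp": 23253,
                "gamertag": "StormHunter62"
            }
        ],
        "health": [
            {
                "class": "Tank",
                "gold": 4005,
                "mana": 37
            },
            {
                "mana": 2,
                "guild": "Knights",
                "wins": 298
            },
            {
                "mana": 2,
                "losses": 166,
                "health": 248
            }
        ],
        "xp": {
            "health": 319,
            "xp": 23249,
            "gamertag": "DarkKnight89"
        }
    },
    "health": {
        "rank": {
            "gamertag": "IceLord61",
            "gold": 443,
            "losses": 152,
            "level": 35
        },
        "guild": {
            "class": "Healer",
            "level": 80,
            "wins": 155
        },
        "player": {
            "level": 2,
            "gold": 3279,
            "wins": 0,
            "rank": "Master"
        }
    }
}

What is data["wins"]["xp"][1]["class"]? "Tank"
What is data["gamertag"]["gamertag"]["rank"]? "Diamond"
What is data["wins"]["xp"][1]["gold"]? 339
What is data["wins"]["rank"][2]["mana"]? 182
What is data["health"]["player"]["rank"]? "Master"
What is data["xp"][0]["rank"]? "Diamond"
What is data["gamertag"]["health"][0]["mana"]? 37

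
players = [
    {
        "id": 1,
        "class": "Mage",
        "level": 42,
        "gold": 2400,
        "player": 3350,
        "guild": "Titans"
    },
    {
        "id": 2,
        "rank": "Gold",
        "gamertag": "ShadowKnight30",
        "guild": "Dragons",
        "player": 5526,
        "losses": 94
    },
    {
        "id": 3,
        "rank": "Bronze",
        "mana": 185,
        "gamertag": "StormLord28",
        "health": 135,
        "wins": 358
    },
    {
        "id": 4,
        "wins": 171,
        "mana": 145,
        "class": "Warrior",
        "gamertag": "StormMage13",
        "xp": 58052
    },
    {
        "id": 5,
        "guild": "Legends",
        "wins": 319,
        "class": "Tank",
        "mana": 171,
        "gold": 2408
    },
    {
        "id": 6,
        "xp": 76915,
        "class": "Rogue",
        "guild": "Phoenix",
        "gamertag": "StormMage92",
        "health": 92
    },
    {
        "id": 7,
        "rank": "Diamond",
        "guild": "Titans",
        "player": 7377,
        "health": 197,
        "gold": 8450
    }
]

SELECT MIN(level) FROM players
42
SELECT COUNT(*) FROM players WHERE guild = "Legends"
1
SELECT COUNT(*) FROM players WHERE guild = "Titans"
2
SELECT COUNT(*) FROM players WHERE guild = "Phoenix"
1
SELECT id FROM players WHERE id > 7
[]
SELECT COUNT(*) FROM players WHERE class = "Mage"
1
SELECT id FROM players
[1, 2, 3, 4, 5, 6, 7]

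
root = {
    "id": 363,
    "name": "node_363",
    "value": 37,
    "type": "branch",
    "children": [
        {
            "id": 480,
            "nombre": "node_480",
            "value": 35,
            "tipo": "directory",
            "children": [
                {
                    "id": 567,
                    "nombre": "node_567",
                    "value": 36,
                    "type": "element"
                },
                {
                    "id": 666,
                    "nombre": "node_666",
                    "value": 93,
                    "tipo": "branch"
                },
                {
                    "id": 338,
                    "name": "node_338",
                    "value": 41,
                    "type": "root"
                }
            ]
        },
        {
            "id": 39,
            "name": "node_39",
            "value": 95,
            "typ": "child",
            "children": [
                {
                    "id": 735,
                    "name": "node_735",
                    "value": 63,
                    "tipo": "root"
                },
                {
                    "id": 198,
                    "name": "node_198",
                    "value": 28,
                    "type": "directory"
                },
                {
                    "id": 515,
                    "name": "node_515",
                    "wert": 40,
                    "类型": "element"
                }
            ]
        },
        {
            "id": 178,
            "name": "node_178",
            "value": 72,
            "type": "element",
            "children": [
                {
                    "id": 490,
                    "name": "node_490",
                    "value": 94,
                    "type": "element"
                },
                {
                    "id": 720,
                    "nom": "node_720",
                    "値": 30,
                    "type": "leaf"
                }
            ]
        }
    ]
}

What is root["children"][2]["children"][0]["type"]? "element"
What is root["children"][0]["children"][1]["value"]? 93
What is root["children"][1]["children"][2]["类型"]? "element"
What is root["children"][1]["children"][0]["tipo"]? "root"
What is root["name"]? "node_363"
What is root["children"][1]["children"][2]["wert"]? 40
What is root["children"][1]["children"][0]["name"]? "node_735"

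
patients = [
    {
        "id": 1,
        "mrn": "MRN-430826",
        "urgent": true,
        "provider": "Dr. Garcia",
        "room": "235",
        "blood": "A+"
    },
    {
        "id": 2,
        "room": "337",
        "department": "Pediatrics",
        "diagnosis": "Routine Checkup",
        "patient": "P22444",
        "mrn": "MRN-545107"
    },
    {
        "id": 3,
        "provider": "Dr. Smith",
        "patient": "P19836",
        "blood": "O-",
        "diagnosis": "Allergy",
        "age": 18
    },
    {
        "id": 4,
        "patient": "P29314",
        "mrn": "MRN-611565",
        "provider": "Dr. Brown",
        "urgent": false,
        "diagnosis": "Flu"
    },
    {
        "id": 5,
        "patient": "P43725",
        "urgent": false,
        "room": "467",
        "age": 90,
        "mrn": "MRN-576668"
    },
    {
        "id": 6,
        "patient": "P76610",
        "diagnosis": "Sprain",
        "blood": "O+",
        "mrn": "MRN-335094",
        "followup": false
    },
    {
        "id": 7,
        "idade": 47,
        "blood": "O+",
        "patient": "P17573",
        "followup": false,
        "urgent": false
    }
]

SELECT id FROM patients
[1, 2, 3, 4, 5, 6, 7]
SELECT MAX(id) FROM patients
7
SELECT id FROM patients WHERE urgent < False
[]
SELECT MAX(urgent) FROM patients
True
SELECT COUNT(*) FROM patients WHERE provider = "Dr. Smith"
1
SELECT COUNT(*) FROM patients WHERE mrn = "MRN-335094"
1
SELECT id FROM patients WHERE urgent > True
[]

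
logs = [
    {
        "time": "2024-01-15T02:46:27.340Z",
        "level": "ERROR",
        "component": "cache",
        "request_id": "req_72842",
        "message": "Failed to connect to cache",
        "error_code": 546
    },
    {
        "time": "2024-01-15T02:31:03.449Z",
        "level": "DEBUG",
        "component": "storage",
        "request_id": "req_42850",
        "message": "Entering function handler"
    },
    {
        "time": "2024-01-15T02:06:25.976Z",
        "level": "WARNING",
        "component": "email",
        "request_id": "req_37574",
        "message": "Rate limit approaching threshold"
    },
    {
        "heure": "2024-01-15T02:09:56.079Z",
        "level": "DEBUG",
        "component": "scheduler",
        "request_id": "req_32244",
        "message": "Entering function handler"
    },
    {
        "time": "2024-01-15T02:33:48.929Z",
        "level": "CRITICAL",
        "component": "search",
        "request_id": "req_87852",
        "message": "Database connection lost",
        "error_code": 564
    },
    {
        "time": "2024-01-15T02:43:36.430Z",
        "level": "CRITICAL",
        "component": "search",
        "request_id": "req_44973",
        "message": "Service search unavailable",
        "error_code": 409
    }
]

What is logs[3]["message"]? "Entering function handler"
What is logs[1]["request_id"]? "req_42850"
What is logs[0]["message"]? "Failed to connect to cache"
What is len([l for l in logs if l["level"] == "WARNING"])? 1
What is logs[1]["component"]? "storage"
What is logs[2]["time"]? "2024-01-15T02:06:25.976Z"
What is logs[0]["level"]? "ERROR"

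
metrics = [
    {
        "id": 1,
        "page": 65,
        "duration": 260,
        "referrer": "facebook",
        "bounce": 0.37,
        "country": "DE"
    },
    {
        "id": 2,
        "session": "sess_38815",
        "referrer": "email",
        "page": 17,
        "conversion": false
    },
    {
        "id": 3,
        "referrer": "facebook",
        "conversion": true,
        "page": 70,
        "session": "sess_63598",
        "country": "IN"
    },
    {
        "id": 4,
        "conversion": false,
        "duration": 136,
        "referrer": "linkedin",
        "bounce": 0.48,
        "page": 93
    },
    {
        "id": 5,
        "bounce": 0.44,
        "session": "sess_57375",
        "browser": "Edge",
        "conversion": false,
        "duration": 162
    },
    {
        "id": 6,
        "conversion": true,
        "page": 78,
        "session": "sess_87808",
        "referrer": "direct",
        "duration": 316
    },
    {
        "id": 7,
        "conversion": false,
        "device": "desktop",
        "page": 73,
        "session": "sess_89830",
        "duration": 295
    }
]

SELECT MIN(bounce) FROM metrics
0.37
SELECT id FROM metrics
[1, 2, 3, 4, 5, 6, 7]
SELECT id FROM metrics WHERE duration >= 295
[6, 7]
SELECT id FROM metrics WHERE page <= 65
[1, 2]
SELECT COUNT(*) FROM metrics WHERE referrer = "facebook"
2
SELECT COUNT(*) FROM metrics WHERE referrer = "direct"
1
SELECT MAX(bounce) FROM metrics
0.48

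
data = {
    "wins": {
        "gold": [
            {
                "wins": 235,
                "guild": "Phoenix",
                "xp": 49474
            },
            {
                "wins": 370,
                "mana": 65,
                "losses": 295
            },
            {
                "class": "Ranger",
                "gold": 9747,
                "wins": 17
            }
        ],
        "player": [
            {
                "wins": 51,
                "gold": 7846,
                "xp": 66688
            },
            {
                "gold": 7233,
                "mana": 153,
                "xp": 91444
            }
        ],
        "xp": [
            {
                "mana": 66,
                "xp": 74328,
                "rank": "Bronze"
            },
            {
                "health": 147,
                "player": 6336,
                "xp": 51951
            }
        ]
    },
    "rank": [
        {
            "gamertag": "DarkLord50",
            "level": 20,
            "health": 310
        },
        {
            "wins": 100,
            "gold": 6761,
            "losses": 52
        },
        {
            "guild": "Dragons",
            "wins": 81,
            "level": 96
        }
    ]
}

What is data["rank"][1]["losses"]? 52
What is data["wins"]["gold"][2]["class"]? "Ranger"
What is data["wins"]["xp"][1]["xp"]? 51951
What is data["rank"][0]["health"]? 310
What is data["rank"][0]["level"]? 20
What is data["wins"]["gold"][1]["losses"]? 295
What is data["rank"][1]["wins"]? 100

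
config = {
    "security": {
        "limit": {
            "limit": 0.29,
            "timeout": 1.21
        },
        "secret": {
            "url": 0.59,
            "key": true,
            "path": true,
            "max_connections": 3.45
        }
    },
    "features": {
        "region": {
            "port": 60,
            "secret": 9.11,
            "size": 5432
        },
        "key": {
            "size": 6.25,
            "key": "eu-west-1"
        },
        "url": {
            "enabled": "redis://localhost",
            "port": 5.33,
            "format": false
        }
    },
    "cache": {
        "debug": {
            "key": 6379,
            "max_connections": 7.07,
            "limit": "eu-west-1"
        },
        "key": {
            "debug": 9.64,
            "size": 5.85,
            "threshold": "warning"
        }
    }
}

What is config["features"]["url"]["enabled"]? "redis://localhost"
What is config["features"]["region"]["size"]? 5432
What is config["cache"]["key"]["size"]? 5.85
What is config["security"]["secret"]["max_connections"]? 3.45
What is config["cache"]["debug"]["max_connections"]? 7.07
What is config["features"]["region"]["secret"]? 9.11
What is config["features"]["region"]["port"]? 60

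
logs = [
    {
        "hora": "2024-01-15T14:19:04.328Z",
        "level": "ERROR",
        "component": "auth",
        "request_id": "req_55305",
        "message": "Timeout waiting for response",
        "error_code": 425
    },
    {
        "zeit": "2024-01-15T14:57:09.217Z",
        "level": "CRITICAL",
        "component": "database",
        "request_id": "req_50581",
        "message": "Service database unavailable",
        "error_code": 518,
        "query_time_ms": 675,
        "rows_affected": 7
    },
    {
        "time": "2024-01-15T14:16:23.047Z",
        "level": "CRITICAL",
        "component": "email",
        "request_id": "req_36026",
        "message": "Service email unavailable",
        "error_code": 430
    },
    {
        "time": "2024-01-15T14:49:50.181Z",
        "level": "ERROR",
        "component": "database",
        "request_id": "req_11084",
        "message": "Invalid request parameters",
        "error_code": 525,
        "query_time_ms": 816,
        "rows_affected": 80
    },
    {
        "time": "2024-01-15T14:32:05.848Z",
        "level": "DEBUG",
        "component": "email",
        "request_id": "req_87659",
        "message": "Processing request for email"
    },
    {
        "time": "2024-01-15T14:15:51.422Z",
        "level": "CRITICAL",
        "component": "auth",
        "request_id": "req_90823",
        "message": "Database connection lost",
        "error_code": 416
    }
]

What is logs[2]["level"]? "CRITICAL"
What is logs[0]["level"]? "ERROR"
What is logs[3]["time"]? "2024-01-15T14:49:50.181Z"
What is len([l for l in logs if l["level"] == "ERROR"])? 2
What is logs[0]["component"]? "auth"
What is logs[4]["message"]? "Processing request for email"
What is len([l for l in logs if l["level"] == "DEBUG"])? 1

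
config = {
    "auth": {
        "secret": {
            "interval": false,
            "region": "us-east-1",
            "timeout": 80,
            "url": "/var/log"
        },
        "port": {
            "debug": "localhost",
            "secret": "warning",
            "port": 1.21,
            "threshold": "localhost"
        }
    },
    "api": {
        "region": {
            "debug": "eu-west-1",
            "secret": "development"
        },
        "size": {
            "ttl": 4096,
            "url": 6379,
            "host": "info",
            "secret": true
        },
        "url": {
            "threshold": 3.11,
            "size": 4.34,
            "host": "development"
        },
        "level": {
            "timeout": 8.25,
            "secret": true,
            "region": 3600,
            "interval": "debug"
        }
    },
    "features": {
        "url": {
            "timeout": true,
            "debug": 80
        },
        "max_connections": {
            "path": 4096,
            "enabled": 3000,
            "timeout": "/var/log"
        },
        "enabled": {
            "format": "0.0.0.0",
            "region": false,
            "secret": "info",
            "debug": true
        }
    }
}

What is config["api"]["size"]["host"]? "info"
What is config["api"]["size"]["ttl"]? 4096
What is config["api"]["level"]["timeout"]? 8.25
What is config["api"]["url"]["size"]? 4.34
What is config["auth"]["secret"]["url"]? "/var/log"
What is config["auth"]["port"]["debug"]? "localhost"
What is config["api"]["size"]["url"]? 6379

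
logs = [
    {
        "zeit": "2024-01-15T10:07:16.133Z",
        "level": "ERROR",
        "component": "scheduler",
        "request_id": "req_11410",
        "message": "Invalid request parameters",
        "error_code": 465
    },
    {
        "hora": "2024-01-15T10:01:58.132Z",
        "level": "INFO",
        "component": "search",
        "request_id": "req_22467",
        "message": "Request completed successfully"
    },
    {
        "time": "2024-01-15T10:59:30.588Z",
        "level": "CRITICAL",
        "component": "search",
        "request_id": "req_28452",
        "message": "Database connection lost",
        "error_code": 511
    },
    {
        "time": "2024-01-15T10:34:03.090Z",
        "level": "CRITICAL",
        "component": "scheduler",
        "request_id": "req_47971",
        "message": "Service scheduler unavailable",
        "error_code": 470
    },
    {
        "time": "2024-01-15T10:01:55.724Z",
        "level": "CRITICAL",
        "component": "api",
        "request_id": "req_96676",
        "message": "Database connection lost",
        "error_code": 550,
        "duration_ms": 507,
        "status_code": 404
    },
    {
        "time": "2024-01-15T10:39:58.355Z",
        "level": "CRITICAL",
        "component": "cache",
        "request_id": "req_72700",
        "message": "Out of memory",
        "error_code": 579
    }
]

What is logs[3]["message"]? "Service scheduler unavailable"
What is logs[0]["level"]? "ERROR"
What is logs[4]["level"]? "CRITICAL"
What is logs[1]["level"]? "INFO"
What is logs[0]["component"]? "scheduler"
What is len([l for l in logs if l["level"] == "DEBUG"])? 0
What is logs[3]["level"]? "CRITICAL"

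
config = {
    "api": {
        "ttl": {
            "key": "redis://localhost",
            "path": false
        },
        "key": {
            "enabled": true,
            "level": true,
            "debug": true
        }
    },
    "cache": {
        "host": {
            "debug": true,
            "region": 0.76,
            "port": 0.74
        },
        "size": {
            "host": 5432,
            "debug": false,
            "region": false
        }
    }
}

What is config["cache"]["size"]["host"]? 5432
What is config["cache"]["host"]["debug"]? True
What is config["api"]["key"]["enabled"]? True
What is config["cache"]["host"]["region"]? 0.76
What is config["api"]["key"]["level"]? True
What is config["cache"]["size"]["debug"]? False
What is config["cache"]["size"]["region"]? False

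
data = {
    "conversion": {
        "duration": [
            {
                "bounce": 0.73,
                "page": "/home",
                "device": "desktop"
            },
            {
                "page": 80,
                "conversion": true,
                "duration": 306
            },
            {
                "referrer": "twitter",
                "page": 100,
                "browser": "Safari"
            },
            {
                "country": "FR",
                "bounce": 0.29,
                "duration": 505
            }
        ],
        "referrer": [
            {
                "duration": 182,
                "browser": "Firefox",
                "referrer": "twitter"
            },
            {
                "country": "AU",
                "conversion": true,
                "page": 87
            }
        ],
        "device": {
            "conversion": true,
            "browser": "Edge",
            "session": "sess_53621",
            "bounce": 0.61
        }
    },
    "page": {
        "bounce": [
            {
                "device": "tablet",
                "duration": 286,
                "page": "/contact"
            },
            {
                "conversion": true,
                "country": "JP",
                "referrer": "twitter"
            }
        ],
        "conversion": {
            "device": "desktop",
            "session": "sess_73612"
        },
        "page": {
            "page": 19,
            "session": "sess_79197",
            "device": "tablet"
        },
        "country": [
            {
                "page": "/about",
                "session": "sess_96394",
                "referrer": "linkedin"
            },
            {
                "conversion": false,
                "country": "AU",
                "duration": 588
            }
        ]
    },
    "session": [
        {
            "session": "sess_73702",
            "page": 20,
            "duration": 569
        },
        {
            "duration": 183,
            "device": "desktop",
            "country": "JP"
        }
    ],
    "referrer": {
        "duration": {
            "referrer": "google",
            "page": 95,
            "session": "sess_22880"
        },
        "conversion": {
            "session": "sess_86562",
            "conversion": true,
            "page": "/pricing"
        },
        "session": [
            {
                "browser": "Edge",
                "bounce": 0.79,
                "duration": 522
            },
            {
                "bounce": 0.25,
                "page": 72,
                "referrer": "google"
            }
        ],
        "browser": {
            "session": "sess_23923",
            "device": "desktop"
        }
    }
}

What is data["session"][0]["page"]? 20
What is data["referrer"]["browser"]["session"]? "sess_23923"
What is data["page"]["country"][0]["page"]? "/about"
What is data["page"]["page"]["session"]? "sess_79197"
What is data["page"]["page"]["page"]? 19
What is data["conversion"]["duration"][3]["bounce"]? 0.29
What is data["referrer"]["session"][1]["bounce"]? 0.25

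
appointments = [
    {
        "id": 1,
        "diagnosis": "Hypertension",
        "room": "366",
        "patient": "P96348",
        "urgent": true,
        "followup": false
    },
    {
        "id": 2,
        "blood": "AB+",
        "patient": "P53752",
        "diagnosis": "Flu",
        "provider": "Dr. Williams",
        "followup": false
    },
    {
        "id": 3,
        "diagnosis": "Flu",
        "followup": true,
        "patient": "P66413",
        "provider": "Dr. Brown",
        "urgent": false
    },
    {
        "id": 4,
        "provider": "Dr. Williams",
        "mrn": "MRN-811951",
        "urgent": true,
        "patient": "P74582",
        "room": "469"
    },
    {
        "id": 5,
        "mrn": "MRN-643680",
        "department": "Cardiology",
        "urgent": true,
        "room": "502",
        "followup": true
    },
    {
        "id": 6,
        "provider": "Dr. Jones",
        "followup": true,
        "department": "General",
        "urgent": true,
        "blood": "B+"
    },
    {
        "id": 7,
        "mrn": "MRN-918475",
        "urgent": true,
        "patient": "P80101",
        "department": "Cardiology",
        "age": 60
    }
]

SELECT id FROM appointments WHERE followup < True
[1, 2]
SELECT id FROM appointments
[1, 2, 3, 4, 5, 6, 7]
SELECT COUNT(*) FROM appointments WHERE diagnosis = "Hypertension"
1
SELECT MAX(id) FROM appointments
7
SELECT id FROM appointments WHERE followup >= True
[3, 5, 6]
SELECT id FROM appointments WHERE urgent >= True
[1, 4, 5, 6, 7]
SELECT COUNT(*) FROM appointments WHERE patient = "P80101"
1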